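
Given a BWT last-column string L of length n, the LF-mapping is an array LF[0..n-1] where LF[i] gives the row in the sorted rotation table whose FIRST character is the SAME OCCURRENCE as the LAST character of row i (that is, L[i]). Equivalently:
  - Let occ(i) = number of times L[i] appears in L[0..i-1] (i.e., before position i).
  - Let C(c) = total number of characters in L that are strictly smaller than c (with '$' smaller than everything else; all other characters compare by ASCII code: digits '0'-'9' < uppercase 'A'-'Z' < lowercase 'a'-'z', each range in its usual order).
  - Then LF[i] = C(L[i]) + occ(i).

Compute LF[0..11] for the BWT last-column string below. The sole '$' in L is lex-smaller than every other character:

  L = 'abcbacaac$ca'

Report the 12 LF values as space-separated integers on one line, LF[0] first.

Answer: 1 6 8 7 2 9 3 4 10 0 11 5

Derivation:
Char counts: '$':1, 'a':5, 'b':2, 'c':4
C (first-col start): C('$')=0, C('a')=1, C('b')=6, C('c')=8
L[0]='a': occ=0, LF[0]=C('a')+0=1+0=1
L[1]='b': occ=0, LF[1]=C('b')+0=6+0=6
L[2]='c': occ=0, LF[2]=C('c')+0=8+0=8
L[3]='b': occ=1, LF[3]=C('b')+1=6+1=7
L[4]='a': occ=1, LF[4]=C('a')+1=1+1=2
L[5]='c': occ=1, LF[5]=C('c')+1=8+1=9
L[6]='a': occ=2, LF[6]=C('a')+2=1+2=3
L[7]='a': occ=3, LF[7]=C('a')+3=1+3=4
L[8]='c': occ=2, LF[8]=C('c')+2=8+2=10
L[9]='$': occ=0, LF[9]=C('$')+0=0+0=0
L[10]='c': occ=3, LF[10]=C('c')+3=8+3=11
L[11]='a': occ=4, LF[11]=C('a')+4=1+4=5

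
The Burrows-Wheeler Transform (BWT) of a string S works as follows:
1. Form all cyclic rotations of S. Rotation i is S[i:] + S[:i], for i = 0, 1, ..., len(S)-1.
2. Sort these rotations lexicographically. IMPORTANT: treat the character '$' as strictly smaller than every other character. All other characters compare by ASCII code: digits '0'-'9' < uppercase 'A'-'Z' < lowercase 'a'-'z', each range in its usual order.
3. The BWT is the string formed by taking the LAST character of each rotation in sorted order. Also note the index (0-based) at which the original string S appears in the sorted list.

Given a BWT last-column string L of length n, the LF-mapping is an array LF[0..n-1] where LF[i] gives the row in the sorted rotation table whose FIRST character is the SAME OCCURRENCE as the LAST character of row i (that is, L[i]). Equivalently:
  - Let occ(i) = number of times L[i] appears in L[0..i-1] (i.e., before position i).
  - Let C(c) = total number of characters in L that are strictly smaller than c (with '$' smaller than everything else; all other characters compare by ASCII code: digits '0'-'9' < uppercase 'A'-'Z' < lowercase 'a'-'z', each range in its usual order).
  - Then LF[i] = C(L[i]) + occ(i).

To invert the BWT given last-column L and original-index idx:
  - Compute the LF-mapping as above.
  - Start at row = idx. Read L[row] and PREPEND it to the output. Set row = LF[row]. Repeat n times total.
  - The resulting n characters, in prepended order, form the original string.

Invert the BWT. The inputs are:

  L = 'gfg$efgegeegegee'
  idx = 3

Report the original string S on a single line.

Answer: efegeggeeggfeeg$

Derivation:
LF mapping: 10 8 11 0 1 9 12 2 13 3 4 14 5 15 6 7
Walk LF starting at row 3, prepending L[row]:
  step 1: row=3, L[3]='$', prepend. Next row=LF[3]=0
  step 2: row=0, L[0]='g', prepend. Next row=LF[0]=10
  step 3: row=10, L[10]='e', prepend. Next row=LF[10]=4
  step 4: row=4, L[4]='e', prepend. Next row=LF[4]=1
  step 5: row=1, L[1]='f', prepend. Next row=LF[1]=8
  step 6: row=8, L[8]='g', prepend. Next row=LF[8]=13
  step 7: row=13, L[13]='g', prepend. Next row=LF[13]=15
  step 8: row=15, L[15]='e', prepend. Next row=LF[15]=7
  step 9: row=7, L[7]='e', prepend. Next row=LF[7]=2
  step 10: row=2, L[2]='g', prepend. Next row=LF[2]=11
  step 11: row=11, L[11]='g', prepend. Next row=LF[11]=14
  step 12: row=14, L[14]='e', prepend. Next row=LF[14]=6
  step 13: row=6, L[6]='g', prepend. Next row=LF[6]=12
  step 14: row=12, L[12]='e', prepend. Next row=LF[12]=5
  step 15: row=5, L[5]='f', prepend. Next row=LF[5]=9
  step 16: row=9, L[9]='e', prepend. Next row=LF[9]=3
Reversed output: efegeggeeggfeeg$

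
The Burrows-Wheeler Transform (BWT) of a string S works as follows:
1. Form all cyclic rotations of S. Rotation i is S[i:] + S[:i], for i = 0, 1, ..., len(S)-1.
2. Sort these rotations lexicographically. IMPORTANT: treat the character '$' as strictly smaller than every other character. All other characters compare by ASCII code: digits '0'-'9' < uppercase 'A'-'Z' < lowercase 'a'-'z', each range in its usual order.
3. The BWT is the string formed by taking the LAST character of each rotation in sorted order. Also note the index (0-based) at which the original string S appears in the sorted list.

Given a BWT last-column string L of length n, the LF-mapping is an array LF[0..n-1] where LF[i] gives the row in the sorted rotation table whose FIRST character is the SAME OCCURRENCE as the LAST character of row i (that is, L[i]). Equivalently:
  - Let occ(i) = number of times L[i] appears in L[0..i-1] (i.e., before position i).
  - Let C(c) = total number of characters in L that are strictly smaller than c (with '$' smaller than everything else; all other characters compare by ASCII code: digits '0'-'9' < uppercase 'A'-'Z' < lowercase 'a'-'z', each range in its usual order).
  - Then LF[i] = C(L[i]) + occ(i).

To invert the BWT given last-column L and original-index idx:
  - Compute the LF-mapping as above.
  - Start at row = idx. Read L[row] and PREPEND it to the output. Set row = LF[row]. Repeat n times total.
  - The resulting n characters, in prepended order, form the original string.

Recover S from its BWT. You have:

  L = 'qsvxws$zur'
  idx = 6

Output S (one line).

Answer: vrzwsuxsq$

Derivation:
LF mapping: 1 3 6 8 7 4 0 9 5 2
Walk LF starting at row 6, prepending L[row]:
  step 1: row=6, L[6]='$', prepend. Next row=LF[6]=0
  step 2: row=0, L[0]='q', prepend. Next row=LF[0]=1
  step 3: row=1, L[1]='s', prepend. Next row=LF[1]=3
  step 4: row=3, L[3]='x', prepend. Next row=LF[3]=8
  step 5: row=8, L[8]='u', prepend. Next row=LF[8]=5
  step 6: row=5, L[5]='s', prepend. Next row=LF[5]=4
  step 7: row=4, L[4]='w', prepend. Next row=LF[4]=7
  step 8: row=7, L[7]='z', prepend. Next row=LF[7]=9
  step 9: row=9, L[9]='r', prepend. Next row=LF[9]=2
  step 10: row=2, L[2]='v', prepend. Next row=LF[2]=6
Reversed output: vrzwsuxsq$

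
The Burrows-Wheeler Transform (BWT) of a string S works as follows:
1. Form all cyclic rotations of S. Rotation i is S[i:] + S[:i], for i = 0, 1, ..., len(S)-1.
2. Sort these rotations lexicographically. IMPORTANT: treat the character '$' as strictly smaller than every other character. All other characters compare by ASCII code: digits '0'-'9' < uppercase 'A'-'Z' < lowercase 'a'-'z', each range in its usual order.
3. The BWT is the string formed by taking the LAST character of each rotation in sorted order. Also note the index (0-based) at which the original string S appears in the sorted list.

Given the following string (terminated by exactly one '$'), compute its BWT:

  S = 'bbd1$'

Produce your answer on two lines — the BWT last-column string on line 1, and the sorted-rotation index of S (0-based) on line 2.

All 5 rotations (rotation i = S[i:]+S[:i]):
  rot[0] = bbd1$
  rot[1] = bd1$b
  rot[2] = d1$bb
  rot[3] = 1$bbd
  rot[4] = $bbd1
Sorted (with $ < everything):
  sorted[0] = $bbd1  (last char: '1')
  sorted[1] = 1$bbd  (last char: 'd')
  sorted[2] = bbd1$  (last char: '$')
  sorted[3] = bd1$b  (last char: 'b')
  sorted[4] = d1$bb  (last char: 'b')
Last column: 1d$bb
Original string S is at sorted index 2

Answer: 1d$bb
2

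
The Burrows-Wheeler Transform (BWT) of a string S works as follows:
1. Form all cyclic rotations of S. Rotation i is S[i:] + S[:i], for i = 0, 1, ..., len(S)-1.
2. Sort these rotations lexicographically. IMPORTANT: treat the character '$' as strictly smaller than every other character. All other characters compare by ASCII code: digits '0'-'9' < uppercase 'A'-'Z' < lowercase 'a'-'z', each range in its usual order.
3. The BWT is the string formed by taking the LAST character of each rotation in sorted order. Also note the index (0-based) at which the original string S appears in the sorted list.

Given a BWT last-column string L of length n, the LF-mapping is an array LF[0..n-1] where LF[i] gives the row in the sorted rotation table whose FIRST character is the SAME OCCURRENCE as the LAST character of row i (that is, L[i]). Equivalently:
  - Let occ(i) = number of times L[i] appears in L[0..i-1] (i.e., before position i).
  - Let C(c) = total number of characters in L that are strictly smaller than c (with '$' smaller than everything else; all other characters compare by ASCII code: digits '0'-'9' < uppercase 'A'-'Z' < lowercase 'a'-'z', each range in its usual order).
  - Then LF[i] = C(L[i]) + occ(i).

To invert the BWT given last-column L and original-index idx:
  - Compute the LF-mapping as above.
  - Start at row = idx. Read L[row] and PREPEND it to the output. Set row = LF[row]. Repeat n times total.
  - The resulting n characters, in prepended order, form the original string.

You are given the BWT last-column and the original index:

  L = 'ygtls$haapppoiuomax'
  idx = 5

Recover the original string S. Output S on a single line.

Answer: hippopotamusgalaxy$

Derivation:
LF mapping: 18 4 15 7 14 0 5 1 2 11 12 13 9 6 16 10 8 3 17
Walk LF starting at row 5, prepending L[row]:
  step 1: row=5, L[5]='$', prepend. Next row=LF[5]=0
  step 2: row=0, L[0]='y', prepend. Next row=LF[0]=18
  step 3: row=18, L[18]='x', prepend. Next row=LF[18]=17
  step 4: row=17, L[17]='a', prepend. Next row=LF[17]=3
  step 5: row=3, L[3]='l', prepend. Next row=LF[3]=7
  step 6: row=7, L[7]='a', prepend. Next row=LF[7]=1
  step 7: row=1, L[1]='g', prepend. Next row=LF[1]=4
  step 8: row=4, L[4]='s', prepend. Next row=LF[4]=14
  step 9: row=14, L[14]='u', prepend. Next row=LF[14]=16
  step 10: row=16, L[16]='m', prepend. Next row=LF[16]=8
  step 11: row=8, L[8]='a', prepend. Next row=LF[8]=2
  step 12: row=2, L[2]='t', prepend. Next row=LF[2]=15
  step 13: row=15, L[15]='o', prepend. Next row=LF[15]=10
  step 14: row=10, L[10]='p', prepend. Next row=LF[10]=12
  step 15: row=12, L[12]='o', prepend. Next row=LF[12]=9
  step 16: row=9, L[9]='p', prepend. Next row=LF[9]=11
  step 17: row=11, L[11]='p', prepend. Next row=LF[11]=13
  step 18: row=13, L[13]='i', prepend. Next row=LF[13]=6
  step 19: row=6, L[6]='h', prepend. Next row=LF[6]=5
Reversed output: hippopotamusgalaxy$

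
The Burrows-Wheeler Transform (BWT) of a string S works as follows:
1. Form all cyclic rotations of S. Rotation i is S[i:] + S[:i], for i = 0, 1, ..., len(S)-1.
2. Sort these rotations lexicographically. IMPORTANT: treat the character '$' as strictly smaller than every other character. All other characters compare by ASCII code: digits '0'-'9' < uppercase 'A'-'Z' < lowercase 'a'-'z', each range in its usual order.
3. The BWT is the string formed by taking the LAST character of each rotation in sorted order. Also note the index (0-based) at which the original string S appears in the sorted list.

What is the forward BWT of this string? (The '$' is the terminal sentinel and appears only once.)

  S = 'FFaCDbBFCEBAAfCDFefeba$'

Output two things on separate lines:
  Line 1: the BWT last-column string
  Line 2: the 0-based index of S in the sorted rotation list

Answer: aBAEbfaFCCCB$FDbFDefFAe
12

Derivation:
All 23 rotations (rotation i = S[i:]+S[:i]):
  rot[0] = FFaCDbBFCEBAAfCDFefeba$
  rot[1] = FaCDbBFCEBAAfCDFefeba$F
  rot[2] = aCDbBFCEBAAfCDFefeba$FF
  rot[3] = CDbBFCEBAAfCDFefeba$FFa
  rot[4] = DbBFCEBAAfCDFefeba$FFaC
  rot[5] = bBFCEBAAfCDFefeba$FFaCD
  rot[6] = BFCEBAAfCDFefeba$FFaCDb
  rot[7] = FCEBAAfCDFefeba$FFaCDbB
  rot[8] = CEBAAfCDFefeba$FFaCDbBF
  rot[9] = EBAAfCDFefeba$FFaCDbBFC
  rot[10] = BAAfCDFefeba$FFaCDbBFCE
  rot[11] = AAfCDFefeba$FFaCDbBFCEB
  rot[12] = AfCDFefeba$FFaCDbBFCEBA
  rot[13] = fCDFefeba$FFaCDbBFCEBAA
  rot[14] = CDFefeba$FFaCDbBFCEBAAf
  rot[15] = DFefeba$FFaCDbBFCEBAAfC
  rot[16] = Fefeba$FFaCDbBFCEBAAfCD
  rot[17] = efeba$FFaCDbBFCEBAAfCDF
  rot[18] = feba$FFaCDbBFCEBAAfCDFe
  rot[19] = eba$FFaCDbBFCEBAAfCDFef
  rot[20] = ba$FFaCDbBFCEBAAfCDFefe
  rot[21] = a$FFaCDbBFCEBAAfCDFefeb
  rot[22] = $FFaCDbBFCEBAAfCDFefeba
Sorted (with $ < everything):
  sorted[0] = $FFaCDbBFCEBAAfCDFefeba  (last char: 'a')
  sorted[1] = AAfCDFefeba$FFaCDbBFCEB  (last char: 'B')
  sorted[2] = AfCDFefeba$FFaCDbBFCEBA  (last char: 'A')
  sorted[3] = BAAfCDFefeba$FFaCDbBFCE  (last char: 'E')
  sorted[4] = BFCEBAAfCDFefeba$FFaCDb  (last char: 'b')
  sorted[5] = CDFefeba$FFaCDbBFCEBAAf  (last char: 'f')
  sorted[6] = CDbBFCEBAAfCDFefeba$FFa  (last char: 'a')
  sorted[7] = CEBAAfCDFefeba$FFaCDbBF  (last char: 'F')
  sorted[8] = DFefeba$FFaCDbBFCEBAAfC  (last char: 'C')
  sorted[9] = DbBFCEBAAfCDFefeba$FFaC  (last char: 'C')
  sorted[10] = EBAAfCDFefeba$FFaCDbBFC  (last char: 'C')
  sorted[11] = FCEBAAfCDFefeba$FFaCDbB  (last char: 'B')
  sorted[12] = FFaCDbBFCEBAAfCDFefeba$  (last char: '$')
  sorted[13] = FaCDbBFCEBAAfCDFefeba$F  (last char: 'F')
  sorted[14] = Fefeba$FFaCDbBFCEBAAfCD  (last char: 'D')
  sorted[15] = a$FFaCDbBFCEBAAfCDFefeb  (last char: 'b')
  sorted[16] = aCDbBFCEBAAfCDFefeba$FF  (last char: 'F')
  sorted[17] = bBFCEBAAfCDFefeba$FFaCD  (last char: 'D')
  sorted[18] = ba$FFaCDbBFCEBAAfCDFefe  (last char: 'e')
  sorted[19] = eba$FFaCDbBFCEBAAfCDFef  (last char: 'f')
  sorted[20] = efeba$FFaCDbBFCEBAAfCDF  (last char: 'F')
  sorted[21] = fCDFefeba$FFaCDbBFCEBAA  (last char: 'A')
  sorted[22] = feba$FFaCDbBFCEBAAfCDFe  (last char: 'e')
Last column: aBAEbfaFCCCB$FDbFDefFAe
Original string S is at sorted index 12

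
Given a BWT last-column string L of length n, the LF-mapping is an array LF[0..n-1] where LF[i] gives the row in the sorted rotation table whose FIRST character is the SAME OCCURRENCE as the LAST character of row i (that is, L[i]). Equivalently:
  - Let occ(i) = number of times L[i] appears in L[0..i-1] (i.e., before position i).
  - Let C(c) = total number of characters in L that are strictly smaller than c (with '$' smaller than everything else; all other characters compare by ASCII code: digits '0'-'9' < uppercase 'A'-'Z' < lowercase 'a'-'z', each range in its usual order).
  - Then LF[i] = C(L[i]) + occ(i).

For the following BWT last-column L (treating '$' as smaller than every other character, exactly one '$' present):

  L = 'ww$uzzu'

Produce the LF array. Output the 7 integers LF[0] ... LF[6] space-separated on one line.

Answer: 3 4 0 1 5 6 2

Derivation:
Char counts: '$':1, 'u':2, 'w':2, 'z':2
C (first-col start): C('$')=0, C('u')=1, C('w')=3, C('z')=5
L[0]='w': occ=0, LF[0]=C('w')+0=3+0=3
L[1]='w': occ=1, LF[1]=C('w')+1=3+1=4
L[2]='$': occ=0, LF[2]=C('$')+0=0+0=0
L[3]='u': occ=0, LF[3]=C('u')+0=1+0=1
L[4]='z': occ=0, LF[4]=C('z')+0=5+0=5
L[5]='z': occ=1, LF[5]=C('z')+1=5+1=6
L[6]='u': occ=1, LF[6]=C('u')+1=1+1=2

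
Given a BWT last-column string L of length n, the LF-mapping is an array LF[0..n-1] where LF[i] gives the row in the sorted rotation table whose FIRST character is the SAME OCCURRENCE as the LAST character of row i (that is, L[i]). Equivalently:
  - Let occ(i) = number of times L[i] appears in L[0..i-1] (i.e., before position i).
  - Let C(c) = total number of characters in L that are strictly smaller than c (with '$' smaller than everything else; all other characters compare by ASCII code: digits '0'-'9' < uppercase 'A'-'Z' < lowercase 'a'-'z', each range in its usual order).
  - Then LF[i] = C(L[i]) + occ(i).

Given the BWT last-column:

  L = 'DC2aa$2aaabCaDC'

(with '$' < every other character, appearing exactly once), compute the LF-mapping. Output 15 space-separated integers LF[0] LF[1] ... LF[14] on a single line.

Answer: 6 3 1 8 9 0 2 10 11 12 14 4 13 7 5

Derivation:
Char counts: '$':1, '2':2, 'C':3, 'D':2, 'a':6, 'b':1
C (first-col start): C('$')=0, C('2')=1, C('C')=3, C('D')=6, C('a')=8, C('b')=14
L[0]='D': occ=0, LF[0]=C('D')+0=6+0=6
L[1]='C': occ=0, LF[1]=C('C')+0=3+0=3
L[2]='2': occ=0, LF[2]=C('2')+0=1+0=1
L[3]='a': occ=0, LF[3]=C('a')+0=8+0=8
L[4]='a': occ=1, LF[4]=C('a')+1=8+1=9
L[5]='$': occ=0, LF[5]=C('$')+0=0+0=0
L[6]='2': occ=1, LF[6]=C('2')+1=1+1=2
L[7]='a': occ=2, LF[7]=C('a')+2=8+2=10
L[8]='a': occ=3, LF[8]=C('a')+3=8+3=11
L[9]='a': occ=4, LF[9]=C('a')+4=8+4=12
L[10]='b': occ=0, LF[10]=C('b')+0=14+0=14
L[11]='C': occ=1, LF[11]=C('C')+1=3+1=4
L[12]='a': occ=5, LF[12]=C('a')+5=8+5=13
L[13]='D': occ=1, LF[13]=C('D')+1=6+1=7
L[14]='C': occ=2, LF[14]=C('C')+2=3+2=5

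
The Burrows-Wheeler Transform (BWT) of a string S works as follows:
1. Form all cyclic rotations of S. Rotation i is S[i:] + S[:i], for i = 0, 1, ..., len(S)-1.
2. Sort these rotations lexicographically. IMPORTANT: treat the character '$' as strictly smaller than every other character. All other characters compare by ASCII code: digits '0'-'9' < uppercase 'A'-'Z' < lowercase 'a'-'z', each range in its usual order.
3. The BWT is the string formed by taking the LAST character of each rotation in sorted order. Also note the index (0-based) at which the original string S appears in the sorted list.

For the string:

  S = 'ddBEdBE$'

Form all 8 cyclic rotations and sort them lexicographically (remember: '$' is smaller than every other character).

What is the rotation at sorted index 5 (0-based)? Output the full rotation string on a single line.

All 8 rotations (rotation i = S[i:]+S[:i]):
  rot[0] = ddBEdBE$
  rot[1] = dBEdBE$d
  rot[2] = BEdBE$dd
  rot[3] = EdBE$ddB
  rot[4] = dBE$ddBE
  rot[5] = BE$ddBEd
  rot[6] = E$ddBEdB
  rot[7] = $ddBEdBE
Sorted (with $ < everything):
  sorted[0] = $ddBEdBE
  sorted[1] = BE$ddBEd
  sorted[2] = BEdBE$dd
  sorted[3] = E$ddBEdB
  sorted[4] = EdBE$ddB
  sorted[5] = dBE$ddBE
  sorted[6] = dBEdBE$d
  sorted[7] = ddBEdBE$
sorted[5] = dBE$ddBE

Answer: dBE$ddBE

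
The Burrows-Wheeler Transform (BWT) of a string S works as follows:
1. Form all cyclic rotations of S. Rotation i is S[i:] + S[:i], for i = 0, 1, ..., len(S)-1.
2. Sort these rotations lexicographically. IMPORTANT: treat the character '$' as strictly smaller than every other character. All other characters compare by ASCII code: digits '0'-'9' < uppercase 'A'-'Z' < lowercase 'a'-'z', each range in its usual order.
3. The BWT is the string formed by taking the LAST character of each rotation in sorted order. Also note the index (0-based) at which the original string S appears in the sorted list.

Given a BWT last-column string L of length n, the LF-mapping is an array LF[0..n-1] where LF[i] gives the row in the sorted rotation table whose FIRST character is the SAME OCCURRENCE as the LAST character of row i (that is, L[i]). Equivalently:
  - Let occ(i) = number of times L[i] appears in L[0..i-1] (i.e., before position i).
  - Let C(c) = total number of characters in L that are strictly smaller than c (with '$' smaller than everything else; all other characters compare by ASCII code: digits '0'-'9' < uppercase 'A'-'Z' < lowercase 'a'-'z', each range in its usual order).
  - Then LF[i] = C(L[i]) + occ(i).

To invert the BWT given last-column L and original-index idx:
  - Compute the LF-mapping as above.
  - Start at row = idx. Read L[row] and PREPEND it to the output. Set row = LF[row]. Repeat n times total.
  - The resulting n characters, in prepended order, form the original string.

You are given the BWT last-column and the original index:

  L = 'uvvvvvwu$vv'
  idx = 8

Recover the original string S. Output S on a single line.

LF mapping: 1 3 4 5 6 7 10 2 0 8 9
Walk LF starting at row 8, prepending L[row]:
  step 1: row=8, L[8]='$', prepend. Next row=LF[8]=0
  step 2: row=0, L[0]='u', prepend. Next row=LF[0]=1
  step 3: row=1, L[1]='v', prepend. Next row=LF[1]=3
  step 4: row=3, L[3]='v', prepend. Next row=LF[3]=5
  step 5: row=5, L[5]='v', prepend. Next row=LF[5]=7
  step 6: row=7, L[7]='u', prepend. Next row=LF[7]=2
  step 7: row=2, L[2]='v', prepend. Next row=LF[2]=4
  step 8: row=4, L[4]='v', prepend. Next row=LF[4]=6
  step 9: row=6, L[6]='w', prepend. Next row=LF[6]=10
  step 10: row=10, L[10]='v', prepend. Next row=LF[10]=9
  step 11: row=9, L[9]='v', prepend. Next row=LF[9]=8
Reversed output: vvwvvuvvvu$

Answer: vvwvvuvvvu$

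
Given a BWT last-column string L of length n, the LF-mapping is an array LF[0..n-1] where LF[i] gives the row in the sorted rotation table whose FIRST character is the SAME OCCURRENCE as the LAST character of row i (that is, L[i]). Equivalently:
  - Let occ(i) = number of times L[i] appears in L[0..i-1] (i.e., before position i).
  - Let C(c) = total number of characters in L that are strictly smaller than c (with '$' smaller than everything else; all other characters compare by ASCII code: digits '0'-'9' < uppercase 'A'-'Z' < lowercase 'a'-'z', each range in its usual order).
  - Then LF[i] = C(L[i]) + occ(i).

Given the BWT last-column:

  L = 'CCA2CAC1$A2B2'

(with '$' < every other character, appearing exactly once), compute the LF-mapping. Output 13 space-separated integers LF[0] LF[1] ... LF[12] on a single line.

Char counts: '$':1, '1':1, '2':3, 'A':3, 'B':1, 'C':4
C (first-col start): C('$')=0, C('1')=1, C('2')=2, C('A')=5, C('B')=8, C('C')=9
L[0]='C': occ=0, LF[0]=C('C')+0=9+0=9
L[1]='C': occ=1, LF[1]=C('C')+1=9+1=10
L[2]='A': occ=0, LF[2]=C('A')+0=5+0=5
L[3]='2': occ=0, LF[3]=C('2')+0=2+0=2
L[4]='C': occ=2, LF[4]=C('C')+2=9+2=11
L[5]='A': occ=1, LF[5]=C('A')+1=5+1=6
L[6]='C': occ=3, LF[6]=C('C')+3=9+3=12
L[7]='1': occ=0, LF[7]=C('1')+0=1+0=1
L[8]='$': occ=0, LF[8]=C('$')+0=0+0=0
L[9]='A': occ=2, LF[9]=C('A')+2=5+2=7
L[10]='2': occ=1, LF[10]=C('2')+1=2+1=3
L[11]='B': occ=0, LF[11]=C('B')+0=8+0=8
L[12]='2': occ=2, LF[12]=C('2')+2=2+2=4

Answer: 9 10 5 2 11 6 12 1 0 7 3 8 4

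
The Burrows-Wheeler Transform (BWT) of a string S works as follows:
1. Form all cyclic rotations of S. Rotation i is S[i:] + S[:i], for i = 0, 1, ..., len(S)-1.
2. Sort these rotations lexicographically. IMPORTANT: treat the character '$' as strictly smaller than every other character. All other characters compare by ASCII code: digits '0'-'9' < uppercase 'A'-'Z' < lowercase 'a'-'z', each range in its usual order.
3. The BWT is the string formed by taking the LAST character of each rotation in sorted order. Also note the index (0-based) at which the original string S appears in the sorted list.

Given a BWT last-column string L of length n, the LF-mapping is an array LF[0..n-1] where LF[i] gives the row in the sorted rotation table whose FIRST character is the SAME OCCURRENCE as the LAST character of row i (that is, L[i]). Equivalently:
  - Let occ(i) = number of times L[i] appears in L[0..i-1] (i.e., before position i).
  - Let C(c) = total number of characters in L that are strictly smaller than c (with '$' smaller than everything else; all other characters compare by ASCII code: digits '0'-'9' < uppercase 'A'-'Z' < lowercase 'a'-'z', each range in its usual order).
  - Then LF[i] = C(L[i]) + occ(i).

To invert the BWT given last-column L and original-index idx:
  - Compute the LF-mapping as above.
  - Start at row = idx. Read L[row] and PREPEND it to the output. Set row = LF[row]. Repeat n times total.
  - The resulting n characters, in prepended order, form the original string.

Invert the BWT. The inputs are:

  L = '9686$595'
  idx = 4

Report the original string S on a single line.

LF mapping: 6 3 5 4 0 1 7 2
Walk LF starting at row 4, prepending L[row]:
  step 1: row=4, L[4]='$', prepend. Next row=LF[4]=0
  step 2: row=0, L[0]='9', prepend. Next row=LF[0]=6
  step 3: row=6, L[6]='9', prepend. Next row=LF[6]=7
  step 4: row=7, L[7]='5', prepend. Next row=LF[7]=2
  step 5: row=2, L[2]='8', prepend. Next row=LF[2]=5
  step 6: row=5, L[5]='5', prepend. Next row=LF[5]=1
  step 7: row=1, L[1]='6', prepend. Next row=LF[1]=3
  step 8: row=3, L[3]='6', prepend. Next row=LF[3]=4
Reversed output: 6658599$

Answer: 6658599$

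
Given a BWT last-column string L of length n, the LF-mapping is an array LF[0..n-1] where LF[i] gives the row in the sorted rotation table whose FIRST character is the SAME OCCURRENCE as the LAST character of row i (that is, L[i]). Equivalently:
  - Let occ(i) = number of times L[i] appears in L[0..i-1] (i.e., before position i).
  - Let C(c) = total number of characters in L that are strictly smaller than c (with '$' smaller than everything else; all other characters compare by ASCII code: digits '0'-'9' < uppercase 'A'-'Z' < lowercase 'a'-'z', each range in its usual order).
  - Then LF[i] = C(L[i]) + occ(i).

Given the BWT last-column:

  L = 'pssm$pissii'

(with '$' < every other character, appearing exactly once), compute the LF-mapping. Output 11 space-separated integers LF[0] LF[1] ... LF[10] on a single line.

Char counts: '$':1, 'i':3, 'm':1, 'p':2, 's':4
C (first-col start): C('$')=0, C('i')=1, C('m')=4, C('p')=5, C('s')=7
L[0]='p': occ=0, LF[0]=C('p')+0=5+0=5
L[1]='s': occ=0, LF[1]=C('s')+0=7+0=7
L[2]='s': occ=1, LF[2]=C('s')+1=7+1=8
L[3]='m': occ=0, LF[3]=C('m')+0=4+0=4
L[4]='$': occ=0, LF[4]=C('$')+0=0+0=0
L[5]='p': occ=1, LF[5]=C('p')+1=5+1=6
L[6]='i': occ=0, LF[6]=C('i')+0=1+0=1
L[7]='s': occ=2, LF[7]=C('s')+2=7+2=9
L[8]='s': occ=3, LF[8]=C('s')+3=7+3=10
L[9]='i': occ=1, LF[9]=C('i')+1=1+1=2
L[10]='i': occ=2, LF[10]=C('i')+2=1+2=3

Answer: 5 7 8 4 0 6 1 9 10 2 3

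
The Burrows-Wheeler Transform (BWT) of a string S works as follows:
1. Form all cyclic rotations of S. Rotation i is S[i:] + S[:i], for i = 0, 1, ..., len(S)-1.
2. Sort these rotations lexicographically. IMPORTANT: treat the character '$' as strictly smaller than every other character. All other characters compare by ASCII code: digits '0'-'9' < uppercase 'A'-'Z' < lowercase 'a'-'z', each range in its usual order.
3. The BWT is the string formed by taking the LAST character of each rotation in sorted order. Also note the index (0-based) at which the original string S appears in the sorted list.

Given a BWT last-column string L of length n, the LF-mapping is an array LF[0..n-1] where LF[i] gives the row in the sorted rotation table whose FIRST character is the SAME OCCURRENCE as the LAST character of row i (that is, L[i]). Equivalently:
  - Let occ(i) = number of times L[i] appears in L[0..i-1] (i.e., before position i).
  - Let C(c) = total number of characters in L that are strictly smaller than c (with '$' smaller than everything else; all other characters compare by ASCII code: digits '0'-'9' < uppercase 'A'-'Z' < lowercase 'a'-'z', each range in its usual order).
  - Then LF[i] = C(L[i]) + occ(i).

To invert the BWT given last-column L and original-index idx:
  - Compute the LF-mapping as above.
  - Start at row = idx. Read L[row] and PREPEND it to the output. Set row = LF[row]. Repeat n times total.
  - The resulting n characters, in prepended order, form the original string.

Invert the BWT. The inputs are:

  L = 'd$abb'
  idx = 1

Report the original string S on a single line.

Answer: abbd$

Derivation:
LF mapping: 4 0 1 2 3
Walk LF starting at row 1, prepending L[row]:
  step 1: row=1, L[1]='$', prepend. Next row=LF[1]=0
  step 2: row=0, L[0]='d', prepend. Next row=LF[0]=4
  step 3: row=4, L[4]='b', prepend. Next row=LF[4]=3
  step 4: row=3, L[3]='b', prepend. Next row=LF[3]=2
  step 5: row=2, L[2]='a', prepend. Next row=LF[2]=1
Reversed output: abbd$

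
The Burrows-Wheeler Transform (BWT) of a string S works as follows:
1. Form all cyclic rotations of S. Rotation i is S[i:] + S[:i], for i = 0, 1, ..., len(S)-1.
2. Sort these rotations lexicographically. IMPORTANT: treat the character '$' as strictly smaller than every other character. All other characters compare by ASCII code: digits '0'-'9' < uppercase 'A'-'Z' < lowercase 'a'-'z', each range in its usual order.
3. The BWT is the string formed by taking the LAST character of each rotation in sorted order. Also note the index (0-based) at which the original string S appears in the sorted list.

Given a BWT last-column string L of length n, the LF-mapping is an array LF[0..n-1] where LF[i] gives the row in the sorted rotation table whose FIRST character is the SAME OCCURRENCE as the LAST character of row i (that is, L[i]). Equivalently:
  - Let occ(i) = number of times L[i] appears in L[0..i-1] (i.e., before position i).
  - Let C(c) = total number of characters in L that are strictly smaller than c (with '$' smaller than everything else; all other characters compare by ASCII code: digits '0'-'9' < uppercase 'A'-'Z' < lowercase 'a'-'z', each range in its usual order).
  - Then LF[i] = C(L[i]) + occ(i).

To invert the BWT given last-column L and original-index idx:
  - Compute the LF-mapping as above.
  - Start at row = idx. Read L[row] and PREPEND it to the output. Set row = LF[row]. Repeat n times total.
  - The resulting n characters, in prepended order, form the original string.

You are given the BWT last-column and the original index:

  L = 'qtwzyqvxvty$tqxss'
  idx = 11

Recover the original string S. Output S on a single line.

LF mapping: 1 6 11 16 14 2 9 12 10 7 15 0 8 3 13 4 5
Walk LF starting at row 11, prepending L[row]:
  step 1: row=11, L[11]='$', prepend. Next row=LF[11]=0
  step 2: row=0, L[0]='q', prepend. Next row=LF[0]=1
  step 3: row=1, L[1]='t', prepend. Next row=LF[1]=6
  step 4: row=6, L[6]='v', prepend. Next row=LF[6]=9
  step 5: row=9, L[9]='t', prepend. Next row=LF[9]=7
  step 6: row=7, L[7]='x', prepend. Next row=LF[7]=12
  step 7: row=12, L[12]='t', prepend. Next row=LF[12]=8
  step 8: row=8, L[8]='v', prepend. Next row=LF[8]=10
  step 9: row=10, L[10]='y', prepend. Next row=LF[10]=15
  step 10: row=15, L[15]='s', prepend. Next row=LF[15]=4
  step 11: row=4, L[4]='y', prepend. Next row=LF[4]=14
  step 12: row=14, L[14]='x', prepend. Next row=LF[14]=13
  step 13: row=13, L[13]='q', prepend. Next row=LF[13]=3
  step 14: row=3, L[3]='z', prepend. Next row=LF[3]=16
  step 15: row=16, L[16]='s', prepend. Next row=LF[16]=5
  step 16: row=5, L[5]='q', prepend. Next row=LF[5]=2
  step 17: row=2, L[2]='w', prepend. Next row=LF[2]=11
Reversed output: wqszqxysyvtxtvtq$

Answer: wqszqxysyvtxtvtq$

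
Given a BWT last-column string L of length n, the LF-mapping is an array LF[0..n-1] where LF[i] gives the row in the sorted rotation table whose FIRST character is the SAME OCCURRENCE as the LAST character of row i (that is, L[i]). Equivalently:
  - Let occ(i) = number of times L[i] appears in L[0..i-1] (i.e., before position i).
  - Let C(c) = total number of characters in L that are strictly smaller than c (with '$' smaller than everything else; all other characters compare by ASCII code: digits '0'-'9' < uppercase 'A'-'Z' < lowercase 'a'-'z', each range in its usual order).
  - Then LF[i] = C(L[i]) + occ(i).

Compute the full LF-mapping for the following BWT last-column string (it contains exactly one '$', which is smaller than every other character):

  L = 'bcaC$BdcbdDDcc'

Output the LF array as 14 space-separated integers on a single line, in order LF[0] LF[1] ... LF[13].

Char counts: '$':1, 'B':1, 'C':1, 'D':2, 'a':1, 'b':2, 'c':4, 'd':2
C (first-col start): C('$')=0, C('B')=1, C('C')=2, C('D')=3, C('a')=5, C('b')=6, C('c')=8, C('d')=12
L[0]='b': occ=0, LF[0]=C('b')+0=6+0=6
L[1]='c': occ=0, LF[1]=C('c')+0=8+0=8
L[2]='a': occ=0, LF[2]=C('a')+0=5+0=5
L[3]='C': occ=0, LF[3]=C('C')+0=2+0=2
L[4]='$': occ=0, LF[4]=C('$')+0=0+0=0
L[5]='B': occ=0, LF[5]=C('B')+0=1+0=1
L[6]='d': occ=0, LF[6]=C('d')+0=12+0=12
L[7]='c': occ=1, LF[7]=C('c')+1=8+1=9
L[8]='b': occ=1, LF[8]=C('b')+1=6+1=7
L[9]='d': occ=1, LF[9]=C('d')+1=12+1=13
L[10]='D': occ=0, LF[10]=C('D')+0=3+0=3
L[11]='D': occ=1, LF[11]=C('D')+1=3+1=4
L[12]='c': occ=2, LF[12]=C('c')+2=8+2=10
L[13]='c': occ=3, LF[13]=C('c')+3=8+3=11

Answer: 6 8 5 2 0 1 12 9 7 13 3 4 10 11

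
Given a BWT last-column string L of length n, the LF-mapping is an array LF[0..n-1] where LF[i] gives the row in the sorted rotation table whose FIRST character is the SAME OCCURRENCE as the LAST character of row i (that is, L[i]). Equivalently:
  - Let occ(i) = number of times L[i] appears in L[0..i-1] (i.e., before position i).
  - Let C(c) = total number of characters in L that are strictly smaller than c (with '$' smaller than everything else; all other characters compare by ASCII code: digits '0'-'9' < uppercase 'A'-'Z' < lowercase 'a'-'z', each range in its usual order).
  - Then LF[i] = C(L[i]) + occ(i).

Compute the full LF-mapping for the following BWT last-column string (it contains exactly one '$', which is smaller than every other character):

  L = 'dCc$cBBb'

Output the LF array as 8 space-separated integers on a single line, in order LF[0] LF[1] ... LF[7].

Char counts: '$':1, 'B':2, 'C':1, 'b':1, 'c':2, 'd':1
C (first-col start): C('$')=0, C('B')=1, C('C')=3, C('b')=4, C('c')=5, C('d')=7
L[0]='d': occ=0, LF[0]=C('d')+0=7+0=7
L[1]='C': occ=0, LF[1]=C('C')+0=3+0=3
L[2]='c': occ=0, LF[2]=C('c')+0=5+0=5
L[3]='$': occ=0, LF[3]=C('$')+0=0+0=0
L[4]='c': occ=1, LF[4]=C('c')+1=5+1=6
L[5]='B': occ=0, LF[5]=C('B')+0=1+0=1
L[6]='B': occ=1, LF[6]=C('B')+1=1+1=2
L[7]='b': occ=0, LF[7]=C('b')+0=4+0=4

Answer: 7 3 5 0 6 1 2 4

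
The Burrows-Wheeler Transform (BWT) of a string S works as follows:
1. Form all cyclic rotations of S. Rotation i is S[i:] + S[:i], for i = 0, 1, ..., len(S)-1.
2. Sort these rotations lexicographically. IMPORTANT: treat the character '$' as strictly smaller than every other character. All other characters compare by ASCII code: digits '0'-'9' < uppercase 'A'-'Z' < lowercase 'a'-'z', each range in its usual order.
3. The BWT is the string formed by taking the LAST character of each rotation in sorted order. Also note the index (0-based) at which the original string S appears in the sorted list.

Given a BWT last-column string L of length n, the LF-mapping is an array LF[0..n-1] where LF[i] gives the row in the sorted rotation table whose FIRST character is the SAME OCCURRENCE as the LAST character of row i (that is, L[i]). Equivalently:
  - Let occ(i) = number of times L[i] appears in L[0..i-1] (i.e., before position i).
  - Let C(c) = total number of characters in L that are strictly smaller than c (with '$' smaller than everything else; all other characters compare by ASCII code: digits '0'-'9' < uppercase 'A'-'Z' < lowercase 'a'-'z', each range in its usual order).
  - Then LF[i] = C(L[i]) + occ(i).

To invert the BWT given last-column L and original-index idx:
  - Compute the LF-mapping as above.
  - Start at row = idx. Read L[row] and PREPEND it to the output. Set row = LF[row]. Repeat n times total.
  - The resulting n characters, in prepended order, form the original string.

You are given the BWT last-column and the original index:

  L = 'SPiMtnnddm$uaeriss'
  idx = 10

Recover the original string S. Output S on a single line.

LF mapping: 3 2 8 1 16 11 12 5 6 10 0 17 4 7 13 9 14 15
Walk LF starting at row 10, prepending L[row]:
  step 1: row=10, L[10]='$', prepend. Next row=LF[10]=0
  step 2: row=0, L[0]='S', prepend. Next row=LF[0]=3
  step 3: row=3, L[3]='M', prepend. Next row=LF[3]=1
  step 4: row=1, L[1]='P', prepend. Next row=LF[1]=2
  step 5: row=2, L[2]='i', prepend. Next row=LF[2]=8
  step 6: row=8, L[8]='d', prepend. Next row=LF[8]=6
  step 7: row=6, L[6]='n', prepend. Next row=LF[6]=12
  step 8: row=12, L[12]='a', prepend. Next row=LF[12]=4
  step 9: row=4, L[4]='t', prepend. Next row=LF[4]=16
  step 10: row=16, L[16]='s', prepend. Next row=LF[16]=14
  step 11: row=14, L[14]='r', prepend. Next row=LF[14]=13
  step 12: row=13, L[13]='e', prepend. Next row=LF[13]=7
  step 13: row=7, L[7]='d', prepend. Next row=LF[7]=5
  step 14: row=5, L[5]='n', prepend. Next row=LF[5]=11
  step 15: row=11, L[11]='u', prepend. Next row=LF[11]=17
  step 16: row=17, L[17]='s', prepend. Next row=LF[17]=15
  step 17: row=15, L[15]='i', prepend. Next row=LF[15]=9
  step 18: row=9, L[9]='m', prepend. Next row=LF[9]=10
Reversed output: misunderstandiPMS$

Answer: misunderstandiPMS$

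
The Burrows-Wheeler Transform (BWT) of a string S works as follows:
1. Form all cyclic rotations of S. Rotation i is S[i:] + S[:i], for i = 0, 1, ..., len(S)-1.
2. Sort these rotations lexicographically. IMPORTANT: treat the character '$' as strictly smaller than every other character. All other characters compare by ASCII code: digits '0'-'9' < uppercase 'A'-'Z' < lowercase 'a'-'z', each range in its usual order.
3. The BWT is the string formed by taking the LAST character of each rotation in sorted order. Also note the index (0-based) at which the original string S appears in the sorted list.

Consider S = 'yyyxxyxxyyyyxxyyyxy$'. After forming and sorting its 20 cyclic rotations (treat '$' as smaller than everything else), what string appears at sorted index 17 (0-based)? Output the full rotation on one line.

Answer: yyyxxyyyxy$yyyxxyxxy

Derivation:
All 20 rotations (rotation i = S[i:]+S[:i]):
  rot[0] = yyyxxyxxyyyyxxyyyxy$
  rot[1] = yyxxyxxyyyyxxyyyxy$y
  rot[2] = yxxyxxyyyyxxyyyxy$yy
  rot[3] = xxyxxyyyyxxyyyxy$yyy
  rot[4] = xyxxyyyyxxyyyxy$yyyx
  rot[5] = yxxyyyyxxyyyxy$yyyxx
  rot[6] = xxyyyyxxyyyxy$yyyxxy
  rot[7] = xyyyyxxyyyxy$yyyxxyx
  rot[8] = yyyyxxyyyxy$yyyxxyxx
  rot[9] = yyyxxyyyxy$yyyxxyxxy
  rot[10] = yyxxyyyxy$yyyxxyxxyy
  rot[11] = yxxyyyxy$yyyxxyxxyyy
  rot[12] = xxyyyxy$yyyxxyxxyyyy
  rot[13] = xyyyxy$yyyxxyxxyyyyx
  rot[14] = yyyxy$yyyxxyxxyyyyxx
  rot[15] = yyxy$yyyxxyxxyyyyxxy
  rot[16] = yxy$yyyxxyxxyyyyxxyy
  rot[17] = xy$yyyxxyxxyyyyxxyyy
  rot[18] = y$yyyxxyxxyyyyxxyyyx
  rot[19] = $yyyxxyxxyyyyxxyyyxy
Sorted (with $ < everything):
  sorted[0] = $yyyxxyxxyyyyxxyyyxy
  sorted[1] = xxyxxyyyyxxyyyxy$yyy
  sorted[2] = xxyyyxy$yyyxxyxxyyyy
  sorted[3] = xxyyyyxxyyyxy$yyyxxy
  sorted[4] = xy$yyyxxyxxyyyyxxyyy
  sorted[5] = xyxxyyyyxxyyyxy$yyyx
  sorted[6] = xyyyxy$yyyxxyxxyyyyx
  sorted[7] = xyyyyxxyyyxy$yyyxxyx
  sorted[8] = y$yyyxxyxxyyyyxxyyyx
  sorted[9] = yxxyxxyyyyxxyyyxy$yy
  sorted[10] = yxxyyyxy$yyyxxyxxyyy
  sorted[11] = yxxyyyyxxyyyxy$yyyxx
  sorted[12] = yxy$yyyxxyxxyyyyxxyy
  sorted[13] = yyxxyxxyyyyxxyyyxy$y
  sorted[14] = yyxxyyyxy$yyyxxyxxyy
  sorted[15] = yyxy$yyyxxyxxyyyyxxy
  sorted[16] = yyyxxyxxyyyyxxyyyxy$
  sorted[17] = yyyxxyyyxy$yyyxxyxxy
  sorted[18] = yyyxy$yyyxxyxxyyyyxx
  sorted[19] = yyyyxxyyyxy$yyyxxyxx
sorted[17] = yyyxxyyyxy$yyyxxyxxy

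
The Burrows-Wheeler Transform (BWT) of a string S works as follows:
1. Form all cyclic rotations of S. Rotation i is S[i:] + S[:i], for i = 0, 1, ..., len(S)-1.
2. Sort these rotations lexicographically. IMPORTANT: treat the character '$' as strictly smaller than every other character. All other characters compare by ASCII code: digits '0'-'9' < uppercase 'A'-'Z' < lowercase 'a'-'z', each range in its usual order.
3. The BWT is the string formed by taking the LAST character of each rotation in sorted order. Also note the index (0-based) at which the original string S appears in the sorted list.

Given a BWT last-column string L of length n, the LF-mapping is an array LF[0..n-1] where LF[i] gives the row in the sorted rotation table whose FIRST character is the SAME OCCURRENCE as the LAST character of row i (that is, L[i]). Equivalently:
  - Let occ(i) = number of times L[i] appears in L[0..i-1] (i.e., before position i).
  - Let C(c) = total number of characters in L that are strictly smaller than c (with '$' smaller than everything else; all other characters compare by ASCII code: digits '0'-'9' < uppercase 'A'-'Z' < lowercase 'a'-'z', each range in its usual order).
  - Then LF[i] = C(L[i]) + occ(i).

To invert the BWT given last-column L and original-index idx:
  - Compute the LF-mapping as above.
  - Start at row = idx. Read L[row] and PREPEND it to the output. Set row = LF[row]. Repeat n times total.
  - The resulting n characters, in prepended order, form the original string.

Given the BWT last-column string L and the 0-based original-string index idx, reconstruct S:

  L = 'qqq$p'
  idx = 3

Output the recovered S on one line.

LF mapping: 2 3 4 0 1
Walk LF starting at row 3, prepending L[row]:
  step 1: row=3, L[3]='$', prepend. Next row=LF[3]=0
  step 2: row=0, L[0]='q', prepend. Next row=LF[0]=2
  step 3: row=2, L[2]='q', prepend. Next row=LF[2]=4
  step 4: row=4, L[4]='p', prepend. Next row=LF[4]=1
  step 5: row=1, L[1]='q', prepend. Next row=LF[1]=3
Reversed output: qpqq$

Answer: qpqq$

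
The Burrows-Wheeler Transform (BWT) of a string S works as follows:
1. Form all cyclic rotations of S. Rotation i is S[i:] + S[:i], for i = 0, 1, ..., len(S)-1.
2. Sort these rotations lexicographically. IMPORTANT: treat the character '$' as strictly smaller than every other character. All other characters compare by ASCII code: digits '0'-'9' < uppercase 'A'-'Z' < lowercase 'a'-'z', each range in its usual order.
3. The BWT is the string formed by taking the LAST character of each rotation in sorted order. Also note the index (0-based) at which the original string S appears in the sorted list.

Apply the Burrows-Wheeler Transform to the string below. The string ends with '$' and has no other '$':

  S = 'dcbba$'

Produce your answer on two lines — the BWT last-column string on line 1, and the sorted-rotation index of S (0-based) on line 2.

All 6 rotations (rotation i = S[i:]+S[:i]):
  rot[0] = dcbba$
  rot[1] = cbba$d
  rot[2] = bba$dc
  rot[3] = ba$dcb
  rot[4] = a$dcbb
  rot[5] = $dcbba
Sorted (with $ < everything):
  sorted[0] = $dcbba  (last char: 'a')
  sorted[1] = a$dcbb  (last char: 'b')
  sorted[2] = ba$dcb  (last char: 'b')
  sorted[3] = bba$dc  (last char: 'c')
  sorted[4] = cbba$d  (last char: 'd')
  sorted[5] = dcbba$  (last char: '$')
Last column: abbcd$
Original string S is at sorted index 5

Answer: abbcd$
5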